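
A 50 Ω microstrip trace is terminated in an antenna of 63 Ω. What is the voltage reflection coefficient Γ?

Γ = 0.115

Γ = (Z_L − Z_0)/(Z_L + Z_0) = (63 − 50)/(63 + 50) = 13/113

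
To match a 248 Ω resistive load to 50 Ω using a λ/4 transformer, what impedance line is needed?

Z_qwt = √(Z_0·R_L) = √(50 × 248) = √12400

Z_qwt ≈ 111 Ω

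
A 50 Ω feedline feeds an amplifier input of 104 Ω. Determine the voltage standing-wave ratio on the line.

VSWR ≈ 2.08

Γ = (104 − 50)/(104 + 50) = 0.351
VSWR = (1 + 0.351)/(1 − 0.351)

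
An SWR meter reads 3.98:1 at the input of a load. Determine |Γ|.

|Γ| ≈ 0.598

|Γ| = (S − 1)/(S + 1) = (3.98 − 1)/(3.98 + 1) = 2.98/4.98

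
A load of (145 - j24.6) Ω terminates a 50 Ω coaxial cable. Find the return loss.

Γ = (95 − j24.6)/(195 − j24.6), |Γ| = 0.499
RL = −20·log₁₀|Γ| = −20·log₁₀(0.499)

RL ≈ 6.03 dB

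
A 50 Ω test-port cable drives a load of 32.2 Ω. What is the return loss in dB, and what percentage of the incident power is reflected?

RL ≈ 13.3 dB; 4.69% of incident power reflected

Γ = (32.2 − 50)/(32.2 + 50) = -0.217
RL = −20·log₁₀(0.217) = 13.3 dB
P_refl/P_inc = |Γ|² = 0.0469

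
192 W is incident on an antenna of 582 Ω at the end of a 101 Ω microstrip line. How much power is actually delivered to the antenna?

P_delivered ≈ 96.8 W

Γ = (582 − 101)/(582 + 101) = 0.704
|Γ|² = 0.496
P_refl = |Γ|²·P_inc = 95.2 W, P_del = (1 − |Γ|²)·P_inc = 96.8 W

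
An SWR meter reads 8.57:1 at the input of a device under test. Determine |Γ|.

|Γ| = (S − 1)/(S + 1) = (8.57 − 1)/(8.57 + 1) = 7.57/9.57

|Γ| ≈ 0.791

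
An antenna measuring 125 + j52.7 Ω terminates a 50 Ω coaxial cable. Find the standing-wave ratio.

Γ = (Z_L − Z_0)/(Z_L + Z_0) = (75 + j52.7)/(175 + j52.7)
|Γ| = 91.7/183 = 0.502
VSWR = (1 + |Γ|)/(1 − |Γ|) = 1.5/0.498

VSWR ≈ 3.01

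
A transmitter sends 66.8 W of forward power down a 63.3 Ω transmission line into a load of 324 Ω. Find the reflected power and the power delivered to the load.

P_reflected ≈ 30.3 W; P_delivered ≈ 36.5 W

Γ = (324 − 63.3)/(324 + 63.3) = 0.673
|Γ|² = 0.453
P_refl = |Γ|²·P_inc = 30.3 W, P_del = (1 − |Γ|²)·P_inc = 36.5 W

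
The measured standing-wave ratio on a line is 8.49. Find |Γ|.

|Γ| ≈ 0.789

|Γ| = (S − 1)/(S + 1) = (8.49 − 1)/(8.49 + 1) = 7.49/9.49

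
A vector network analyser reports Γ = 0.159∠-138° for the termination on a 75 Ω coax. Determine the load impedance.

Z_L = Z_0·(1 + Γ)/(1 − Γ) = 75·(0.882 − j0.106)/(1.12 + j0.106)

Z_L ≈ 57.9 − j12.6 Ω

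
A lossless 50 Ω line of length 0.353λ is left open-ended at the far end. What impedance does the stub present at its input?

βl = 2π × 0.353 = 127°
tan(βl) = -1.32
For an open-ended stub, Z_in = −jZ_0·cot(βl) = −jZ_0/tan(βl)

Z_in ≈ +j37.8 Ω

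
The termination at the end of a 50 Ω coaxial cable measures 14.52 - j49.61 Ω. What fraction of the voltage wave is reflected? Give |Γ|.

|Γ| ≈ 0.749

Γ = (Z_L − Z_0)/(Z_L + Z_0) = (-35.48 − j49.61)/(64.52 − j49.61)
|Γ| = 61/81.4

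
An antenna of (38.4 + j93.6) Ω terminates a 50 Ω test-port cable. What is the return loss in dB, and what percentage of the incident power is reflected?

Γ = (-11.6 + j93.6)/(88.4 + j93.6), |Γ| = 0.733
RL = −20·log₁₀(0.733) = 2.7 dB
P_refl/P_inc = |Γ|² = 0.537

RL ≈ 2.7 dB; 53.7% of incident power reflected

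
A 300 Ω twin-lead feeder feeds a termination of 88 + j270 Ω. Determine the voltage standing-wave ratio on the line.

Γ = (Z_L − Z_0)/(Z_L + Z_0) = (-212 + j270)/(388 + j270)
|Γ| = 343/473 = 0.726
VSWR = (1 + |Γ|)/(1 − |Γ|) = 1.73/0.274

VSWR ≈ 6.31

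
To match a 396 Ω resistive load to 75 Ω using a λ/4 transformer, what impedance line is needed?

Z_qwt = √(Z_0·R_L) = √(75 × 396) = √29700

Z_qwt ≈ 172 Ω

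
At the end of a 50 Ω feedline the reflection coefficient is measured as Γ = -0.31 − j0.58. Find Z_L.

Z_L ≈ 13.8 − j28.3 Ω

Z_L = Z_0·(1 + Γ)/(1 − Γ) = 50·(0.69 − j0.58)/(1.31 + j0.58)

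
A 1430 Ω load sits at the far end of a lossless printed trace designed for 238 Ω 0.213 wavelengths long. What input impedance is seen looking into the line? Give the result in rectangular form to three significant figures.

Z_in ≈ 41.8 − j54.7 Ω

βl = 2π × 0.213 = 76.7°
tan(βl) = tan(76.7°) = 4.22
Z_in = Z_0·(Z_L + jZ_0·tanβl)/(Z_0 + jZ_L·tanβl)
     = 238·(1430 + j1010)/(238 + j6040)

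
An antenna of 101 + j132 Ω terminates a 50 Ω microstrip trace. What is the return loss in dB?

Γ = (51 + j132)/(151 + j132), |Γ| = 0.706
RL = −20·log₁₀|Γ| = −20·log₁₀(0.706)

RL ≈ 3.03 dB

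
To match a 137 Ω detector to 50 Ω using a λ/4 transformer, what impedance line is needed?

Z_qwt ≈ 82.8 Ω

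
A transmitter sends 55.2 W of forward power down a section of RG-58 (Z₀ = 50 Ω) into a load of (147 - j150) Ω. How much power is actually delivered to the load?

|Γ| = |(97 − j150)/(197 − j150)| = 0.721
|Γ|² = 0.52
P_refl = |Γ|²·P_inc = 28.7 W, P_del = (1 − |Γ|²)·P_inc = 26.5 W

P_delivered ≈ 26.5 W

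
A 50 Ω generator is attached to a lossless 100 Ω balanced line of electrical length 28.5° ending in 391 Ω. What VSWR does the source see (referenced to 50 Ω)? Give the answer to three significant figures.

VSWR ≈ 6.55

tan(βl) = 0.543
Z_in = Z_0·(Z_L + jZ_0·tanβl)/(Z_0 + jZ_L·tanβl) = 91.9 − j141 Ω
Γ_s = (Z_in − Z_s)/(Z_in + Z_s) = (41.9 − j141)/(142 − j141), |Γ_s| = 0.735
VSWR = (1 + |Γ_s|)/(1 − |Γ_s|)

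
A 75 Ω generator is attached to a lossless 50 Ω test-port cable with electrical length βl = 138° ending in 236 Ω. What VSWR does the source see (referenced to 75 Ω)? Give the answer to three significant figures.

VSWR ≈ 4.94

tan(βl) = -0.9
Z_in = Z_0·(Z_L + jZ_0·tanβl)/(Z_0 + jZ_L·tanβl) = 22.4 + j50.3 Ω
Γ_s = (Z_in − Z_s)/(Z_in + Z_s) = (-52.6 + j50.3)/(97.4 + j50.3), |Γ_s| = 0.664
VSWR = (1 + |Γ_s|)/(1 − |Γ_s|)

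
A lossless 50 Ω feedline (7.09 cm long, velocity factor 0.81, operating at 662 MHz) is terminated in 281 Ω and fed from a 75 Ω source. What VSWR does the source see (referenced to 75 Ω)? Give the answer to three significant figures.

VSWR ≈ 7.87

λ = v/f = 0.81·c / 662 MHz = 0.367 m
βl = 2π·l/λ = 2π × 0.193 = 69.5°
tan(βl) = 2.68
Z_in = Z_0·(Z_L + jZ_0·tanβl)/(Z_0 + jZ_L·tanβl) = 10.1 − j18 Ω
Γ_s = (Z_in − Z_s)/(Z_in + Z_s) = (-64.9 − j18)/(85.1 − j18), |Γ_s| = 0.774
VSWR = (1 + |Γ_s|)/(1 − |Γ_s|)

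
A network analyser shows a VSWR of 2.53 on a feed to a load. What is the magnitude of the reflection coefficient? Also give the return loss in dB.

|Γ| = (S − 1)/(S + 1) = (2.53 − 1)/(2.53 + 1) = 1.53/3.53
RL = −20·log₁₀|Γ| = −20·log₁₀(0.433)

|Γ| ≈ 0.433; return loss ≈ 7.26 dB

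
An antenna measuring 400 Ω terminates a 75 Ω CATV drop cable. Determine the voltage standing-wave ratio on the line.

VSWR ≈ 5.33

For a purely resistive load, VSWR = R_L/Z_0 or Z_0/R_L (whichever > 1) = 400/75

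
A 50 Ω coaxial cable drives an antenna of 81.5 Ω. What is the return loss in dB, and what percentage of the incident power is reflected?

RL ≈ 12.4 dB; 5.74% of incident power reflected

Γ = (81.5 − 50)/(81.5 + 50) = 0.24
RL = −20·log₁₀(0.24) = 12.4 dB
P_refl/P_inc = |Γ|² = 0.0574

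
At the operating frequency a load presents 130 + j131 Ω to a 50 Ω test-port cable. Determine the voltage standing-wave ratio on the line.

VSWR ≈ 5.44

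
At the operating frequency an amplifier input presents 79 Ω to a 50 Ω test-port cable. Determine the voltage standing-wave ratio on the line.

VSWR ≈ 1.58

For a purely resistive load, VSWR = R_L/Z_0 or Z_0/R_L (whichever > 1) = 79/50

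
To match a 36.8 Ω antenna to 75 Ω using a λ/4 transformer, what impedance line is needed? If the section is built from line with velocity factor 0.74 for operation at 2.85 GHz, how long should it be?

Z_qwt = √(Z_0·R_L) = √(75 × 36.8) = √2760
λ = 0.74·c/f = 0.0779 m, so l = λ/4 = 0.0195 m

Z_qwt ≈ 52.5 Ω; length ≈ 1.95 cm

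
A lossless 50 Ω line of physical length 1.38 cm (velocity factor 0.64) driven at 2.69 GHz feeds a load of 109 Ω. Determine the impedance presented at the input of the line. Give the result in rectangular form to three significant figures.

λ = v/f = 0.64·c / 2.69 GHz = 0.0714 m
βl = 2π·l/λ = 2π × 0.193 = 69.6°
tan(βl) = tan(69.6°) = 2.69
Z_in = Z_0·(Z_L + jZ_0·tanβl)/(Z_0 + jZ_L·tanβl)
     = 50·(109 + j134)/(50 + j293)

Z_in ≈ 25.4 − j14.3 Ω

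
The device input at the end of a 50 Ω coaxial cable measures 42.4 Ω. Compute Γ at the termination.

Γ = (Z_L − Z_0)/(Z_L + Z_0) = (42.4 − 50)/(42.4 + 50) = -7.6/92.4

Γ = -0.0823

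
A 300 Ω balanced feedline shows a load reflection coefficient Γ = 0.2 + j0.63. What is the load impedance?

Z_L ≈ 163 + j365 Ω

Z_L = Z_0·(1 + Γ)/(1 − Γ) = 300·(1.2 + j0.63)/(0.8 − j0.63)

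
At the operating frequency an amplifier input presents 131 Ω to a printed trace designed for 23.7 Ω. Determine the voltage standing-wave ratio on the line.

VSWR ≈ 5.53

Γ = (131 − 23.7)/(131 + 23.7) = 0.694
VSWR = (1 + 0.694)/(1 − 0.694)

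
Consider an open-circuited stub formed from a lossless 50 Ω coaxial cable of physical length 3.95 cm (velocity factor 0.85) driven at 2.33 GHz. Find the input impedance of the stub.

λ = v/f = 0.85·c / 2.33 GHz = 0.109 m
βl = 2π·l/λ = 2π × 0.361 = 130°
tan(βl) = -1.19
For an open-circuited stub, Z_in = −jZ_0·cot(βl) = −jZ_0/tan(βl)

Z_in ≈ +j41.9 Ω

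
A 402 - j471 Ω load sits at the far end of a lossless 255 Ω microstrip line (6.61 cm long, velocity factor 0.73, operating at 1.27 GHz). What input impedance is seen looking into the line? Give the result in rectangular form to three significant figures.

λ = v/f = 0.73·c / 1.27 GHz = 0.172 m
βl = 2π·l/λ = 2π × 0.383 = 138°
tan(βl) = tan(138°) = -0.901
Z_in = Z_0·(Z_L + jZ_0·tanβl)/(Z_0 + jZ_L·tanβl)
     = 255·(402 − j701)/(-169 − j362)

Z_in ≈ 296 + j422 Ω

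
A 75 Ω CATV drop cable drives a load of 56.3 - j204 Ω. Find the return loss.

Γ = (-18.7 − j204)/(131.3 − j204), |Γ| = 0.844
RL = −20·log₁₀|Γ| = −20·log₁₀(0.844)

RL ≈ 1.47 dB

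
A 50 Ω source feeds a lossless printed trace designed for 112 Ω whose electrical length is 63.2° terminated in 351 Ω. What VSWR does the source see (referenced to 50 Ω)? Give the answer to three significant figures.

VSWR ≈ 2.78

tan(βl) = 1.98
Z_in = Z_0·(Z_L + jZ_0·tanβl)/(Z_0 + jZ_L·tanβl) = 43.7 − j49.5 Ω
Γ_s = (Z_in − Z_s)/(Z_in + Z_s) = (-6.28 − j49.5)/(93.7 − j49.5), |Γ_s| = 0.471
VSWR = (1 + |Γ_s|)/(1 − |Γ_s|)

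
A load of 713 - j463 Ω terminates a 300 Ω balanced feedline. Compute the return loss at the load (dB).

RL ≈ 5.08 dB

Γ = (413 − j463)/(1013 − j463), |Γ| = 0.557
RL = −20·log₁₀|Γ| = −20·log₁₀(0.557)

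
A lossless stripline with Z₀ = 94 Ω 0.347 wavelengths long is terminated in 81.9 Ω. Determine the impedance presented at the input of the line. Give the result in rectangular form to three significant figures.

Z_in ≈ 97.7 − j12.7 Ω

βl = 2π × 0.347 = 125°
tan(βl) = tan(125°) = -1.43
Z_in = Z_0·(Z_L + jZ_0·tanβl)/(Z_0 + jZ_L·tanβl)
     = 94·(81.9 − j135)/(94 − j117)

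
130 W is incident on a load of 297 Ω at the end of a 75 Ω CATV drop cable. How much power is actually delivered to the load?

Γ = (297 − 75)/(297 + 75) = 0.597
|Γ|² = 0.356
P_refl = |Γ|²·P_inc = 46.3 W, P_del = (1 − |Γ|²)·P_inc = 83.7 W

P_delivered ≈ 83.7 W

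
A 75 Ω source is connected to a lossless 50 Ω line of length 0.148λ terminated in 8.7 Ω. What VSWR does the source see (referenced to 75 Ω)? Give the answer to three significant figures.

βl = 2π × 0.148 = 53.3°
tan(βl) = 1.34
Z_in = Z_0·(Z_L + jZ_0·tanβl)/(Z_0 + jZ_L·tanβl) = 23.1 + j61.6 Ω
Γ_s = (Z_in − Z_s)/(Z_in + Z_s) = (-51.9 + j61.6)/(98.1 + j61.6), |Γ_s| = 0.696
VSWR = (1 + |Γ_s|)/(1 − |Γ_s|)

VSWR ≈ 5.57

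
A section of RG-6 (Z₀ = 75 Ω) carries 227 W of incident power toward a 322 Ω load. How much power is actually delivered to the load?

P_delivered ≈ 139 W

Γ = (322 − 75)/(322 + 75) = 0.622
|Γ|² = 0.387
P_refl = |Γ|²·P_inc = 87.9 W, P_del = (1 − |Γ|²)·P_inc = 139 W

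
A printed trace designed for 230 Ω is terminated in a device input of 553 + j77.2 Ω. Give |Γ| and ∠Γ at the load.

Γ ≈ 0.422 ∠ 7.81°

Γ = (Z_L − Z_0)/(Z_L + Z_0) = (323 + j77.2)/(783 + j77.2)
|Γ| = 332/787 = 0.422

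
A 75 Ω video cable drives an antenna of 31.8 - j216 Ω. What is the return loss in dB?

Γ = (-43.2 − j216)/(106.8 − j216), |Γ| = 0.914
RL = −20·log₁₀|Γ| = −20·log₁₀(0.914)

RL ≈ 0.78 dB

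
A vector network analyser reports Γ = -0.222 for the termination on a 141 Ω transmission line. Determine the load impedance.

Z_L = Z_0·(1 + Γ)/(1 − Γ) = 141·(0.778)/(1.22)

Z_L ≈ 89.8 Ω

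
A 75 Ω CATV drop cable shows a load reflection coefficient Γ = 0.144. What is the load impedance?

Z_L = Z_0·(1 + Γ)/(1 − Γ) = 75·(1.14)/(0.856)

Z_L ≈ 100 Ω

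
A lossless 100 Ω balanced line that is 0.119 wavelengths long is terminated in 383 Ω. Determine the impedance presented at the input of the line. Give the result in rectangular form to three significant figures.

βl = 2π × 0.119 = 42.8°
tan(βl) = tan(42.8°) = 0.927
Z_in = Z_0·(Z_L + jZ_0·tanβl)/(Z_0 + jZ_L·tanβl)
     = 100·(383 + j92.7)/(100 + j355)

Z_in ≈ 52.3 − j93.1 Ω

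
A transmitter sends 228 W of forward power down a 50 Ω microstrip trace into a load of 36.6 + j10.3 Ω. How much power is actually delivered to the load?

P_delivered ≈ 219 W

|Γ| = |(-13.4 + j10.3)/(86.6 + j10.3)| = 0.194
|Γ|² = 0.0376
P_refl = |Γ|²·P_inc = 8.56 W, P_del = (1 − |Γ|²)·P_inc = 219 W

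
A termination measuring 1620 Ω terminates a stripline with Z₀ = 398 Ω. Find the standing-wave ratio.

For a purely resistive load, VSWR = R_L/Z_0 or Z_0/R_L (whichever > 1) = 1620/398

VSWR ≈ 4.07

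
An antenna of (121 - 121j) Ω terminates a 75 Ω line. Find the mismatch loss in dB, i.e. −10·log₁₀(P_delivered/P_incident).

Γ = (46 − j121)/(196 − j121), |Γ| = 0.562
|Γ|² = 0.316, so P_del/P_inc = 1 − |Γ|² = 0.684
ML = −10·log₁₀(1 − |Γ|²)

mismatch loss ≈ 1.65 dB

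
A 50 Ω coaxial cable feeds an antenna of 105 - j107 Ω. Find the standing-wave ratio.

Γ = (Z_L − Z_0)/(Z_L + Z_0) = (55 − j107)/(155 − j107)
|Γ| = 120/188 = 0.639
VSWR = (1 + |Γ|)/(1 − |Γ|) = 1.64/0.361

VSWR ≈ 4.54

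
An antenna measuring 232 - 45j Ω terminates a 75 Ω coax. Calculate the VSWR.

Γ = (Z_L − Z_0)/(Z_L + Z_0) = (157 − j45)/(307 − j45)
|Γ| = 163/310 = 0.526
VSWR = (1 + |Γ|)/(1 − |Γ|) = 1.53/0.474

VSWR ≈ 3.22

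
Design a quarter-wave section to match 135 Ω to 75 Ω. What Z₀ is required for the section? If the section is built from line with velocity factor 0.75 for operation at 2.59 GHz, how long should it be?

Z_qwt = √(Z_0·R_L) = √(75 × 135) = √10120
λ = 0.75·c/f = 0.0869 m, so l = λ/4 = 0.0217 m

Z_qwt ≈ 101 Ω; length ≈ 2.17 cm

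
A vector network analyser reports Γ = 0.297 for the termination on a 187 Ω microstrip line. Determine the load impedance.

Z_L ≈ 345 Ω

Z_L = Z_0·(1 + Γ)/(1 − Γ) = 187·(1.3)/(0.703)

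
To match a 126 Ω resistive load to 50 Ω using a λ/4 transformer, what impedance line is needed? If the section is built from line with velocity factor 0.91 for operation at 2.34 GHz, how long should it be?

Z_qwt = √(Z_0·R_L) = √(50 × 126) = √6300
λ = 0.91·c/f = 0.117 m, so l = λ/4 = 0.0292 m

Z_qwt ≈ 79.4 Ω; length ≈ 2.92 cm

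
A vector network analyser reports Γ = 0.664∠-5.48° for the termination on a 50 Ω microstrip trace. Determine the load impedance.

Z_L = Z_0·(1 + Γ)/(1 − Γ) = 50·(1.66 − j0.0634)/(0.339 + j0.0634)

Z_L ≈ 235 − j53.3 Ω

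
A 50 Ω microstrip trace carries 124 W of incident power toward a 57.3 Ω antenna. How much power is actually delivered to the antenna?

Γ = (57.3 − 50)/(57.3 + 50) = 0.068
|Γ|² = 0.00463
P_refl = |Γ|²·P_inc = 0.574 W, P_del = (1 − |Γ|²)·P_inc = 123 W

P_delivered ≈ 123 W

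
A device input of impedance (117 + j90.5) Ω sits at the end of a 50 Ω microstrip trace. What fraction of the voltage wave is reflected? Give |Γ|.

|Γ| ≈ 0.593

Γ = (Z_L − Z_0)/(Z_L + Z_0) = (67 + j90.5)/(167 + j90.5)
|Γ| = 113/190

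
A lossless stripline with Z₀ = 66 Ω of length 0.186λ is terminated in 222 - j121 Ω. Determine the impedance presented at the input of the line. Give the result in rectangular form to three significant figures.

βl = 2π × 0.186 = 67°
tan(βl) = tan(67°) = 2.35
Z_in = Z_0·(Z_L + jZ_0·tanβl)/(Z_0 + jZ_L·tanβl)
     = 66·(222 + j34.2)/(351 + j522)

Z_in ≈ 16 − j17.3 Ω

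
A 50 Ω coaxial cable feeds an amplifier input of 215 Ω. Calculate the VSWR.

For a purely resistive load, VSWR = R_L/Z_0 or Z_0/R_L (whichever > 1) = 215/50

VSWR ≈ 4.3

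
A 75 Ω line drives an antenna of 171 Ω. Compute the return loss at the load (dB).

RL ≈ 8.17 dB

Γ = (171 − 75)/(171 + 75) = 0.39
RL = −20·log₁₀|Γ| = −20·log₁₀(0.39)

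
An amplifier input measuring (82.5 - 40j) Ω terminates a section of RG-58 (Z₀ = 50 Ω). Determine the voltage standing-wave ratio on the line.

VSWR ≈ 2.19

Γ = (Z_L − Z_0)/(Z_L + Z_0) = (32.5 − j40)/(132.5 − j40)
|Γ| = 51.5/138 = 0.372
VSWR = (1 + |Γ|)/(1 − |Γ|) = 1.37/0.628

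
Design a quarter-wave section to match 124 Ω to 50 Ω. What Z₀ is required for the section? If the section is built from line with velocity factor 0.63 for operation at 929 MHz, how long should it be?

Z_qwt ≈ 78.7 Ω; length ≈ 5.09 cm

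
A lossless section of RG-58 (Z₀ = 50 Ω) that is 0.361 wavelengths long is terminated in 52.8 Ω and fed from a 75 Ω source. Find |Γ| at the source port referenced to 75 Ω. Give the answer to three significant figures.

|Γ| ≈ 0.206

βl = 2π × 0.361 = 130°
tan(βl) = -1.19
Z_in = Z_0·(Z_L + jZ_0·tanβl)/(Z_0 + jZ_L·tanβl) = 49.5 + j2.65 Ω
Γ_s = (Z_in − Z_s)/(Z_in + Z_s) = (-25.5 + j2.65)/(124 + j2.65), |Γ_s| = 0.206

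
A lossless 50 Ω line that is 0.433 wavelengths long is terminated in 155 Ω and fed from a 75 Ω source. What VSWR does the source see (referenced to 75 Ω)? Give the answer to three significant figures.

VSWR ≈ 2.54

βl = 2π × 0.433 = 156°
tan(βl) = -0.448
Z_in = Z_0·(Z_L + jZ_0·tanβl)/(Z_0 + jZ_L·tanβl) = 63.6 + j65.9 Ω
Γ_s = (Z_in − Z_s)/(Z_in + Z_s) = (-11.4 + j65.9)/(139 + j65.9), |Γ_s| = 0.436
VSWR = (1 + |Γ_s|)/(1 − |Γ_s|)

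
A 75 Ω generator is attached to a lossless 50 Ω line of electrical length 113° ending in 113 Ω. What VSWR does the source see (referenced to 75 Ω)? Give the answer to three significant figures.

VSWR ≈ 3.13

tan(βl) = -2.36
Z_in = Z_0·(Z_L + jZ_0·tanβl)/(Z_0 + jZ_L·tanβl) = 25.2 + j16.5 Ω
Γ_s = (Z_in − Z_s)/(Z_in + Z_s) = (-49.8 + j16.5)/(100 + j16.5), |Γ_s| = 0.516
VSWR = (1 + |Γ_s|)/(1 − |Γ_s|)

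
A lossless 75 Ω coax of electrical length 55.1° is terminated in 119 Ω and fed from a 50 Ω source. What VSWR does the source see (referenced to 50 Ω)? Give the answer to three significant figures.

tan(βl) = 1.43
Z_in = Z_0·(Z_L + jZ_0·tanβl)/(Z_0 + jZ_L·tanβl) = 58.9 − j26.4 Ω
Γ_s = (Z_in − Z_s)/(Z_in + Z_s) = (8.89 − j26.4)/(109 − j26.4), |Γ_s| = 0.249
VSWR = (1 + |Γ_s|)/(1 − |Γ_s|)

VSWR ≈ 1.66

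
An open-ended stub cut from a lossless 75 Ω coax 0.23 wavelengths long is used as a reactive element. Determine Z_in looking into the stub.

βl = 2π × 0.23 = 82.8°
tan(βl) = 7.92
For an open-ended stub, Z_in = −jZ_0·cot(βl) = −jZ_0/tan(βl)

Z_in ≈ −j9.47 Ω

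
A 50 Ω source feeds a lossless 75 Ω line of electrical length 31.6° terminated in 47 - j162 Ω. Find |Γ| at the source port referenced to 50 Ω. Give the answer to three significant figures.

|Γ| ≈ 0.8

tan(βl) = 0.615
Z_in = Z_0·(Z_L + jZ_0·tanβl)/(Z_0 + jZ_L·tanβl) = 11.6 − j51.7 Ω
Γ_s = (Z_in − Z_s)/(Z_in + Z_s) = (-38.4 − j51.7)/(61.6 − j51.7), |Γ_s| = 0.8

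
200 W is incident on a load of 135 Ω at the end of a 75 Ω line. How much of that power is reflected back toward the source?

P_reflected ≈ 16.3 W

Γ = (135 − 75)/(135 + 75) = 0.286
|Γ|² = 0.0816
P_refl = |Γ|²·P_inc = 16.3 W, P_del = (1 − |Γ|²)·P_inc = 184 W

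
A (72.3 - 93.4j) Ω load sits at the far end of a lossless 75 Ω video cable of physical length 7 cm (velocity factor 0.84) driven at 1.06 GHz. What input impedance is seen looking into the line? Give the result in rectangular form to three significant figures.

Z_in ≈ 42.3 + j63.6 Ω

λ = v/f = 0.84·c / 1.06 GHz = 0.238 m
βl = 2π·l/λ = 2π × 0.294 = 106°
tan(βl) = tan(106°) = -3.49
Z_in = Z_0·(Z_L + jZ_0·tanβl)/(Z_0 + jZ_L·tanβl)
     = 75·(72.3 − j355)/(-251 − j252)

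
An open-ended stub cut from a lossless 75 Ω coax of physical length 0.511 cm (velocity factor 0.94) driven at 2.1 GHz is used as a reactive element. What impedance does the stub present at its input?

Z_in ≈ −j308 Ω

λ = v/f = 0.94·c / 2.1 GHz = 0.134 m
βl = 2π·l/λ = 2π × 0.0381 = 13.7°
tan(βl) = 0.244
For an open-ended stub, Z_in = −jZ_0·cot(βl) = −jZ_0/tan(βl)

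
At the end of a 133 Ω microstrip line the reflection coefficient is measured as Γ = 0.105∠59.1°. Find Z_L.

Z_L ≈ 146 + j26.5 Ω

Z_L = Z_0·(1 + Γ)/(1 − Γ) = 133·(1.05 + j0.0901)/(0.946 − j0.0901)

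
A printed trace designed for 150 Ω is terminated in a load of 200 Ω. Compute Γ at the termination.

Γ = 0.143

Γ = (Z_L − Z_0)/(Z_L + Z_0) = (200 − 150)/(200 + 150) = 50/350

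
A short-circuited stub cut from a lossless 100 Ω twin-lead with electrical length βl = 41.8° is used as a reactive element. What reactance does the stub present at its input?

tan(βl) = 0.894
For a short-circuited stub, Z_in = jZ_0·tan(βl)

X_in ≈ 89.4 Ω (inductive)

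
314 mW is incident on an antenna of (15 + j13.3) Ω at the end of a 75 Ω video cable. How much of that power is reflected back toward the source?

|Γ| = |(-60 + j13.3)/(90 + j13.3)| = 0.676
|Γ|² = 0.456
P_refl = |Γ|²·P_inc = 143 mW, P_del = (1 − |Γ|²)·P_inc = 171 mW

P_reflected ≈ 143 mW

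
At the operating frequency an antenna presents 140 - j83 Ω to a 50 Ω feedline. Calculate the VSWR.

Γ = (Z_L − Z_0)/(Z_L + Z_0) = (90 − j83)/(190 − j83)
|Γ| = 122/207 = 0.59
VSWR = (1 + |Γ|)/(1 − |Γ|) = 1.59/0.41

VSWR ≈ 3.88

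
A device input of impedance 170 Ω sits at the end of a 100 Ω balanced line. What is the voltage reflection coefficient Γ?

Γ = (Z_L − Z_0)/(Z_L + Z_0) = (170 − 100)/(170 + 100) = 70/270

Γ = 0.259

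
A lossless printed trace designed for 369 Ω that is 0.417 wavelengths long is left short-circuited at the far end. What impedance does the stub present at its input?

βl = 2π × 0.417 = 150°
tan(βl) = -0.575
For a short-circuited stub, Z_in = jZ_0·tan(βl)

Z_in ≈ −j212 Ω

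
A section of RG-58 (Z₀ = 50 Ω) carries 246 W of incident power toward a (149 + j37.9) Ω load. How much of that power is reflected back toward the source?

|Γ| = |(99 + j37.9)/(199 + j37.9)| = 0.523
|Γ|² = 0.274
P_refl = |Γ|²·P_inc = 67.4 W, P_del = (1 − |Γ|²)·P_inc = 179 W

P_reflected ≈ 67.4 W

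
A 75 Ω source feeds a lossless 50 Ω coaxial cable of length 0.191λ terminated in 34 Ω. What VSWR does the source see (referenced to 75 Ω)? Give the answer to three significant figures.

βl = 2π × 0.191 = 68.8°
tan(βl) = 2.57
Z_in = Z_0·(Z_L + jZ_0·tanβl)/(Z_0 + jZ_L·tanβl) = 63.8 + j17 Ω
Γ_s = (Z_in − Z_s)/(Z_in + Z_s) = (-11.2 + j17)/(139 + j17), |Γ_s| = 0.146
VSWR = (1 + |Γ_s|)/(1 − |Γ_s|)

VSWR ≈ 1.34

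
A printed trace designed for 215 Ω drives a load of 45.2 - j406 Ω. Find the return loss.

Γ = (-169.8 − j406)/(260.2 − j406), |Γ| = 0.913
RL = −20·log₁₀|Γ| = −20·log₁₀(0.913)

RL ≈ 0.794 dB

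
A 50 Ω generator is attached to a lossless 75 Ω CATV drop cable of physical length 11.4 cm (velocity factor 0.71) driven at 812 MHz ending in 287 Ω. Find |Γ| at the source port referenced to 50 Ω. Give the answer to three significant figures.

λ = v/f = 0.71·c / 812 MHz = 0.262 m
βl = 2π·l/λ = 2π × 0.435 = 156°
tan(βl) = -0.436
Z_in = Z_0·(Z_L + jZ_0·tanβl)/(Z_0 + jZ_L·tanβl) = 90.3 + j118 Ω
Γ_s = (Z_in − Z_s)/(Z_in + Z_s) = (40.3 + j118)/(140 + j118), |Γ_s| = 0.68

|Γ| ≈ 0.68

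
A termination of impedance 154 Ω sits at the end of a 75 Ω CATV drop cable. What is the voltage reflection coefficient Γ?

Γ = 0.345

Γ = (Z_L − Z_0)/(Z_L + Z_0) = (154 − 75)/(154 + 75) = 79/229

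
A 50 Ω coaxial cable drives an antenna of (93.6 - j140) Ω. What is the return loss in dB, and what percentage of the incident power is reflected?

RL ≈ 2.72 dB; 53.5% of incident power reflected

Γ = (43.6 − j140)/(143.6 − j140), |Γ| = 0.731
RL = −20·log₁₀(0.731) = 2.72 dB
P_refl/P_inc = |Γ|² = 0.535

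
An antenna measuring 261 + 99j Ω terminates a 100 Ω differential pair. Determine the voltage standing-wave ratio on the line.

VSWR ≈ 3.04

Γ = (Z_L − Z_0)/(Z_L + Z_0) = (161 + j99)/(361 + j99)
|Γ| = 189/374 = 0.505
VSWR = (1 + |Γ|)/(1 − |Γ|) = 1.5/0.495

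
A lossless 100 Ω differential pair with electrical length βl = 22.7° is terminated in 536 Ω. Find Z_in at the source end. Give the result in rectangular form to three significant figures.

tan(βl) = tan(22.7°) = 0.418
Z_in = Z_0·(Z_L + jZ_0·tanβl)/(Z_0 + jZ_L·tanβl)
     = 100·(536 + j41.8)/(100 + j224)

Z_in ≈ 104 − j192 Ω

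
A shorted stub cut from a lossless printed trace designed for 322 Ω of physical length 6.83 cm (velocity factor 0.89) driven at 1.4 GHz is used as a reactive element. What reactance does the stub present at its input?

λ = v/f = 0.89·c / 1.4 GHz = 0.191 m
βl = 2π·l/λ = 2π × 0.358 = 129°
tan(βl) = -1.24
For a shorted stub, Z_in = jZ_0·tan(βl)

X_in ≈ -399 Ω (capacitive)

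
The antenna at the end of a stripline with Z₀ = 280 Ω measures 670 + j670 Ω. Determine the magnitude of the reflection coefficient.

Γ = (Z_L − Z_0)/(Z_L + Z_0) = (390 + j670)/(950 + j670)
|Γ| = 775/1160

|Γ| ≈ 0.667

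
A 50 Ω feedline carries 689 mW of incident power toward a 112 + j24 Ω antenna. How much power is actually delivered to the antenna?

P_delivered ≈ 575 mW

|Γ| = |(62 + j24)/(162 + j24)| = 0.406
|Γ|² = 0.165
P_refl = |Γ|²·P_inc = 114 mW, P_del = (1 − |Γ|²)·P_inc = 575 mW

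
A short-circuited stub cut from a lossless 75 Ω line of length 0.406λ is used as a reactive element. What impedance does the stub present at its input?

Z_in ≈ −j50.3 Ω

βl = 2π × 0.406 = 146°
tan(βl) = -0.67
For a short-circuited stub, Z_in = jZ_0·tan(βl)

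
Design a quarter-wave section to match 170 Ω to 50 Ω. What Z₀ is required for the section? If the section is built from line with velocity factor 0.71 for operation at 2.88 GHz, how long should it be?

Z_qwt = √(Z_0·R_L) = √(50 × 170) = √8500
λ = 0.71·c/f = 0.074 m, so l = λ/4 = 0.0185 m

Z_qwt ≈ 92.2 Ω; length ≈ 1.85 cm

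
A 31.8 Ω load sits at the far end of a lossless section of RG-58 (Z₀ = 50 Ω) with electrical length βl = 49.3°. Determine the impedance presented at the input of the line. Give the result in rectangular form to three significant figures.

Z_in ≈ 48.3 + j22.4 Ω

tan(βl) = tan(49.3°) = 1.16
Z_in = Z_0·(Z_L + jZ_0·tanβl)/(Z_0 + jZ_L·tanβl)
     = 50·(31.8 + j58.1)/(50 + j37)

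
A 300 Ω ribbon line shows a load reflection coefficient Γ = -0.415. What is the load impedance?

Z_L = Z_0·(1 + Γ)/(1 − Γ) = 300·(0.585)/(1.42)

Z_L ≈ 124 Ω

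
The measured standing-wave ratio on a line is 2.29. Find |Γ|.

|Γ| = (S − 1)/(S + 1) = (2.29 − 1)/(2.29 + 1) = 1.29/3.29

|Γ| ≈ 0.392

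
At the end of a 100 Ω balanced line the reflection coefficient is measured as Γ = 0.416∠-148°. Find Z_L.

Z_L = Z_0·(1 + Γ)/(1 − Γ) = 100·(0.647 − j0.22)/(1.35 + j0.22)

Z_L ≈ 44 − j23.5 Ω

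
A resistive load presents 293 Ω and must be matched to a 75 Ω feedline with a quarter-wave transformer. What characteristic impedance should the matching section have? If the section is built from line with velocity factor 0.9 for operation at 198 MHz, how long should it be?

Z_qwt = √(Z_0·R_L) = √(75 × 293) = √21980
λ = 0.9·c/f = 1.36 m, so l = λ/4 = 0.341 m

Z_qwt ≈ 148 Ω; length ≈ 34.1 cm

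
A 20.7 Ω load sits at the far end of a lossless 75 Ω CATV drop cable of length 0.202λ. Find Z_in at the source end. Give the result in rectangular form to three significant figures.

βl = 2π × 0.202 = 72.7°
tan(βl) = tan(72.7°) = 3.21
Z_in = Z_0·(Z_L + jZ_0·tanβl)/(Z_0 + jZ_L·tanβl)
     = 75·(20.7 + j241)/(75 + j66.5)

Z_in ≈ 131 + j125 Ω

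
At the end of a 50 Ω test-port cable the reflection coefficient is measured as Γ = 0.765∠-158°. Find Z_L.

Z_L = Z_0·(1 + Γ)/(1 − Γ) = 50·(0.291 − j0.287)/(1.71 + j0.287)

Z_L ≈ 6.9 − j9.54 Ω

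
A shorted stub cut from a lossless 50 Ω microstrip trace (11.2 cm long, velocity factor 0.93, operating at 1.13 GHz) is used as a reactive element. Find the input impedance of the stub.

λ = v/f = 0.93·c / 1.13 GHz = 0.247 m
βl = 2π·l/λ = 2π × 0.454 = 163°
tan(βl) = -0.3
For a shorted stub, Z_in = jZ_0·tan(βl)

Z_in ≈ −j15 Ω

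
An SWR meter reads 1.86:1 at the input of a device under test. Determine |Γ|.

|Γ| = (S − 1)/(S + 1) = (1.86 − 1)/(1.86 + 1) = 0.86/2.86

|Γ| ≈ 0.301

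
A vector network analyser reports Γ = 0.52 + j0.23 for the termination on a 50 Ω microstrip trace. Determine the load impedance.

Z_L ≈ 119 + j81.2 Ω

Z_L = Z_0·(1 + Γ)/(1 − Γ) = 50·(1.52 + j0.23)/(0.48 − j0.23)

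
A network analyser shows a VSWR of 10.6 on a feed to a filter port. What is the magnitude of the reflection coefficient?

|Γ| = (S − 1)/(S + 1) = (10.6 − 1)/(10.6 + 1) = 9.6/11.6

|Γ| ≈ 0.828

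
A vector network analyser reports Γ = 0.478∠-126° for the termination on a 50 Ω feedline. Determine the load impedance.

Z_L ≈ 21.5 − j21.6 Ω

Z_L = Z_0·(1 + Γ)/(1 − Γ) = 50·(0.719 − j0.387)/(1.28 + j0.387)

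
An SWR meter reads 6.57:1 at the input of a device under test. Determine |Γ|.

|Γ| ≈ 0.736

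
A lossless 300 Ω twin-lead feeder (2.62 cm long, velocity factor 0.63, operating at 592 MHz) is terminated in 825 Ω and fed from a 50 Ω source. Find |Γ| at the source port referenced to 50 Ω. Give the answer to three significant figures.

λ = v/f = 0.63·c / 592 MHz = 0.319 m
βl = 2π·l/λ = 2π × 0.0821 = 29.5°
tan(βl) = 0.567
Z_in = Z_0·(Z_L + jZ_0·tanβl)/(Z_0 + jZ_L·tanβl) = 318 − j325 Ω
Γ_s = (Z_in − Z_s)/(Z_in + Z_s) = (268 − j325)/(368 − j325), |Γ_s| = 0.858

|Γ| ≈ 0.858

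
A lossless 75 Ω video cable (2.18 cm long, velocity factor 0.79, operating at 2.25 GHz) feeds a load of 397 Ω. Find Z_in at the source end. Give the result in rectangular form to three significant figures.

λ = v/f = 0.79·c / 2.25 GHz = 0.105 m
βl = 2π·l/λ = 2π × 0.207 = 74.5°
tan(βl) = tan(74.5°) = 3.61
Z_in = Z_0·(Z_L + jZ_0·tanβl)/(Z_0 + jZ_L·tanβl)
     = 75·(397 + j271)/(75 + j1430)

Z_in ≈ 15.2 − j20 Ω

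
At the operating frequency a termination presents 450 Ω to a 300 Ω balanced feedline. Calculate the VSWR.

VSWR ≈ 1.5

Γ = (450 − 300)/(450 + 300) = 0.2
VSWR = (1 + 0.2)/(1 − 0.2)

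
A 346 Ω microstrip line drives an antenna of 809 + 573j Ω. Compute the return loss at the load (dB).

RL ≈ 4.86 dB

Γ = (463 + j573)/(1155 + j573), |Γ| = 0.571
RL = −20·log₁₀|Γ| = −20·log₁₀(0.571)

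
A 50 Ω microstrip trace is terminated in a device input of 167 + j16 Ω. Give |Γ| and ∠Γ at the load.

Γ ≈ 0.543 ∠ 3.57°

Γ = (Z_L − Z_0)/(Z_L + Z_0) = (117 + j16)/(217 + j16)
|Γ| = 118/218 = 0.543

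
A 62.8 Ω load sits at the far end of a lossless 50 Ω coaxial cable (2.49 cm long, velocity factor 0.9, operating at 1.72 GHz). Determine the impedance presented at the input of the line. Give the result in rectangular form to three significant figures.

Z_in ≈ 44.6 − j9.36 Ω

λ = v/f = 0.9·c / 1.72 GHz = 0.157 m
βl = 2π·l/λ = 2π × 0.159 = 57.1°
tan(βl) = tan(57.1°) = 1.55
Z_in = Z_0·(Z_L + jZ_0·tanβl)/(Z_0 + jZ_L·tanβl)
     = 50·(62.8 + j77.3)/(50 + j97.1)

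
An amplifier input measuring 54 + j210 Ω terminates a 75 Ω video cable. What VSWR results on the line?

Γ = (Z_L − Z_0)/(Z_L + Z_0) = (-21 + j210)/(129 + j210)
|Γ| = 211/246 = 0.856
VSWR = (1 + |Γ|)/(1 − |Γ|) = 1.86/0.144

VSWR ≈ 12.9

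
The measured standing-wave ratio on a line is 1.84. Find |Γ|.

|Γ| = (S − 1)/(S + 1) = (1.84 − 1)/(1.84 + 1) = 0.84/2.84

|Γ| ≈ 0.296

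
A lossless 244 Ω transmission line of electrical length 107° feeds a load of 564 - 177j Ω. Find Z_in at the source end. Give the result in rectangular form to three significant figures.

tan(βl) = tan(107°) = -3.27
Z_in = Z_0·(Z_L + jZ_0·tanβl)/(Z_0 + jZ_L·tanβl)
     = 244·(564 − j975)/(-335 − j1840)

Z_in ≈ 112 + j94.9 Ω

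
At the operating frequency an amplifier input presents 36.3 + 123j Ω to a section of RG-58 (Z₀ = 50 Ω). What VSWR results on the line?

Γ = (Z_L − Z_0)/(Z_L + Z_0) = (-13.7 + j123)/(86.3 + j123)
|Γ| = 124/150 = 0.824
VSWR = (1 + |Γ|)/(1 − |Γ|) = 1.82/0.176

VSWR ≈ 10.3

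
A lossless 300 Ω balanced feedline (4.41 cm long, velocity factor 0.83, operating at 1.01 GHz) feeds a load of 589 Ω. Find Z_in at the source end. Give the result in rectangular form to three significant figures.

λ = v/f = 0.83·c / 1.01 GHz = 0.247 m
βl = 2π·l/λ = 2π × 0.179 = 64.4°
tan(βl) = tan(64.4°) = 2.09
Z_in = Z_0·(Z_L + jZ_0·tanβl)/(Z_0 + jZ_L·tanβl)
     = 300·(589 + j626)/(300 + j1230)

Z_in ≈ 177 − j100 Ω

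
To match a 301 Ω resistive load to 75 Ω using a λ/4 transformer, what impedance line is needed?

Z_qwt ≈ 150 Ω

Z_qwt = √(Z_0·R_L) = √(75 × 301) = √22580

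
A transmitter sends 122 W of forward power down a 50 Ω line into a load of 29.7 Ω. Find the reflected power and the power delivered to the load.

Γ = (29.7 − 50)/(29.7 + 50) = -0.255
|Γ|² = 0.0649
P_refl = |Γ|²·P_inc = 7.91 W, P_del = (1 − |Γ|²)·P_inc = 114 W

P_reflected ≈ 7.91 W; P_delivered ≈ 114 W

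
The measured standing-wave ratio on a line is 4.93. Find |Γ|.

|Γ| ≈ 0.663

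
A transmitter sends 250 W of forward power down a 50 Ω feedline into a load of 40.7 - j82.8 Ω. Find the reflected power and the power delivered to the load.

P_reflected ≈ 115 W; P_delivered ≈ 135 W

|Γ| = |(-9.3 − j82.8)/(90.7 − j82.8)| = 0.678
|Γ|² = 0.46
P_refl = |Γ|²·P_inc = 115 W, P_del = (1 − |Γ|²)·P_inc = 135 W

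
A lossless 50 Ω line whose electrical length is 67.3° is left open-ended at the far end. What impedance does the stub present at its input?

Z_in ≈ −j20.9 Ω

tan(βl) = 2.39
For an open-ended stub, Z_in = −jZ_0·cot(βl) = −jZ_0/tan(βl)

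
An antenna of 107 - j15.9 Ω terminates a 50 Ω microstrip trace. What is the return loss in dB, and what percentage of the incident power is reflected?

RL ≈ 8.52 dB; 14.1% of incident power reflected

Γ = (57 − j15.9)/(157 − j15.9), |Γ| = 0.375
RL = −20·log₁₀(0.375) = 8.52 dB
P_refl/P_inc = |Γ|² = 0.141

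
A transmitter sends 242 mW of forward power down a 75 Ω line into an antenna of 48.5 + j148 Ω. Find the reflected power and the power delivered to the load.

P_reflected ≈ 147 mW; P_delivered ≈ 94.8 mW

|Γ| = |(-26.5 + j148)/(123.5 + j148)| = 0.78
|Γ|² = 0.608
P_refl = |Γ|²·P_inc = 147 mW, P_del = (1 − |Γ|²)·P_inc = 94.8 mW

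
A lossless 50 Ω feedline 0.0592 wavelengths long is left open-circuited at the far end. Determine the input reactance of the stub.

βl = 2π × 0.0592 = 21.3°
tan(βl) = 0.39
For an open-circuited stub, Z_in = −jZ_0·cot(βl) = −jZ_0/tan(βl)

X_in ≈ -128 Ω (capacitive)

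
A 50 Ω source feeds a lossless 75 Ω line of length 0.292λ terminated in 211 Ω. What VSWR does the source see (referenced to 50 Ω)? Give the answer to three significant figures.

βl = 2π × 0.292 = 105°
tan(βl) = -3.7
Z_in = Z_0·(Z_L + jZ_0·tanβl)/(Z_0 + jZ_L·tanβl) = 28.3 + j17.5 Ω
Γ_s = (Z_in − Z_s)/(Z_in + Z_s) = (-21.7 + j17.5)/(78.3 + j17.5), |Γ_s| = 0.347
VSWR = (1 + |Γ_s|)/(1 − |Γ_s|)

VSWR ≈ 2.06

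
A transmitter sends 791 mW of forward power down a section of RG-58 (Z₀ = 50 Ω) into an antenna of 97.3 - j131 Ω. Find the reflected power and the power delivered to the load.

P_reflected ≈ 395 mW; P_delivered ≈ 396 mW

|Γ| = |(47.3 − j131)/(147.3 − j131)| = 0.707
|Γ|² = 0.499
P_refl = |Γ|²·P_inc = 395 mW, P_del = (1 − |Γ|²)·P_inc = 396 mW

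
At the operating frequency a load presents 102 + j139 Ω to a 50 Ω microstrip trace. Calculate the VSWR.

Γ = (Z_L − Z_0)/(Z_L + Z_0) = (52 + j139)/(152 + j139)
|Γ| = 148/206 = 0.721
VSWR = (1 + |Γ|)/(1 − |Γ|) = 1.72/0.279

VSWR ≈ 6.16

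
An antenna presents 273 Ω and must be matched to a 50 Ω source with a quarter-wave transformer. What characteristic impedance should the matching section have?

Z_qwt = √(Z_0·R_L) = √(50 × 273) = √13650

Z_qwt ≈ 117 Ω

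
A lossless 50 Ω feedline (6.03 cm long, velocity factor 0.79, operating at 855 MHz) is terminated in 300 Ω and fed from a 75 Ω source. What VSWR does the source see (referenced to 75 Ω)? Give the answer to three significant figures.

λ = v/f = 0.79·c / 855 MHz = 0.277 m
βl = 2π·l/λ = 2π × 0.218 = 78.3°
tan(βl) = 4.83
Z_in = Z_0·(Z_L + jZ_0·tanβl)/(Z_0 + jZ_L·tanβl) = 8.68 − j10 Ω
Γ_s = (Z_in − Z_s)/(Z_in + Z_s) = (-66.3 − j10)/(83.7 − j10), |Γ_s| = 0.796
VSWR = (1 + |Γ_s|)/(1 − |Γ_s|)

VSWR ≈ 8.8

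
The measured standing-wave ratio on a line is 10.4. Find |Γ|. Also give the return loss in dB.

|Γ| = (S − 1)/(S + 1) = (10.4 − 1)/(10.4 + 1) = 9.4/11.4
RL = −20·log₁₀|Γ| = −20·log₁₀(0.825)

|Γ| ≈ 0.825; return loss ≈ 1.68 dB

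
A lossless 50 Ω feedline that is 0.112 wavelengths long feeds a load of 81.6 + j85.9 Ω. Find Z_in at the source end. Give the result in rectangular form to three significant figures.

βl = 2π × 0.112 = 40.3°
tan(βl) = tan(40.3°) = 0.849
Z_in = Z_0·(Z_L + jZ_0·tanβl)/(Z_0 + jZ_L·tanβl)
     = 50·(81.6 + j128)/(-22.9 + j69.3)

Z_in ≈ 66 − j80.7 Ω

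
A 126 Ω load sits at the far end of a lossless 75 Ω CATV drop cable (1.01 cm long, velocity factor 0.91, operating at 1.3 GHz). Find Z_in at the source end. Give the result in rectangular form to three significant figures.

λ = v/f = 0.91·c / 1.3 GHz = 0.21 m
βl = 2π·l/λ = 2π × 0.0481 = 17.3°
tan(βl) = tan(17.3°) = 0.312
Z_in = Z_0·(Z_L + jZ_0·tanβl)/(Z_0 + jZ_L·tanβl)
     = 75·(126 + j23.4)/(75 + j39.3)

Z_in ≈ 108 − j33.4 Ω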